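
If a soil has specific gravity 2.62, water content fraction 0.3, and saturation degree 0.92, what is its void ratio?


Using the relation e = Gs * w / S
e = 2.62 * 0.3 / 0.92
e = 0.8543


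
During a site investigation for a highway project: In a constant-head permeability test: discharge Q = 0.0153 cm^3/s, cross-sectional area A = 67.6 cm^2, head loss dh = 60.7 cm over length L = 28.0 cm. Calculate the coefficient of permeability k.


Compute hydraulic gradient:
i = dh / L = 60.7 / 28.0 = 2.16786
Then apply Darcy's law:
k = Q / (A * i)
k = 0.0153 / (67.6 * 2.16786)
k = 0.0153 / 146.547
k = 0.000104 cm/s


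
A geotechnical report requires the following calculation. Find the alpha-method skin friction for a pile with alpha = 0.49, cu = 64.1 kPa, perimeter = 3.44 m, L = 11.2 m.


Using Qs = alpha * cu * perimeter * L
Qs = 0.49 * 64.1 * 3.44 * 11.2
Qs = 1210.13 kN


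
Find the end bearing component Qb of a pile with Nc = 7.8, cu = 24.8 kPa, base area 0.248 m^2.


Result: 47.97 kN

Derivation:
Using Qb = Nc * cu * Ab
Qb = 7.8 * 24.8 * 0.248
Qb = 47.97 kN


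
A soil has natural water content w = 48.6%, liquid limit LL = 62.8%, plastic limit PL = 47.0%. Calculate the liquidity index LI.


First compute the plasticity index:
PI = LL - PL = 62.8 - 47.0 = 15.8
Then compute the liquidity index:
LI = (w - PL) / PI
LI = (48.6 - 47.0) / 15.8
LI = 0.101


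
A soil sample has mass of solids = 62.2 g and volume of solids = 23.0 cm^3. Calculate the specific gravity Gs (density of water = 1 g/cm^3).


Result: 2.704

Derivation:
Using Gs = m_s / (V_s * rho_w)
Since rho_w = 1 g/cm^3:
Gs = 62.2 / 23.0
Gs = 2.704


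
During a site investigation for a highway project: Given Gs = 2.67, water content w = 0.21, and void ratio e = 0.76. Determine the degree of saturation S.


Using S = Gs * w / e
S = 2.67 * 0.21 / 0.76
S = 0.7378


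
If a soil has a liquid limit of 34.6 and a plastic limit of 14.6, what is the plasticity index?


Using PI = LL - PL
PI = 34.6 - 14.6
PI = 20.0


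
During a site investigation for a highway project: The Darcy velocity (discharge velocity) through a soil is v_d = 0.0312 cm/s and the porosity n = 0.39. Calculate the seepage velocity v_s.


Using v_s = v_d / n
v_s = 0.0312 / 0.39
v_s = 0.08 cm/s


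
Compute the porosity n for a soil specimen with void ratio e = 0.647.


Using the relation n = e / (1 + e)
n = 0.647 / (1 + 0.647)
n = 0.647 / 1.647
n = 0.3928


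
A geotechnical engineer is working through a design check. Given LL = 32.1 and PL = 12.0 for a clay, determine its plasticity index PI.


Using PI = LL - PL
PI = 32.1 - 12.0
PI = 20.1


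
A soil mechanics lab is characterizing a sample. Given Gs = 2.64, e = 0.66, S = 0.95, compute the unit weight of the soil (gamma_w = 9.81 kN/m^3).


Using gamma = gamma_w * (Gs + S*e) / (1 + e)
Numerator: Gs + S*e = 2.64 + 0.95*0.66 = 3.267
Denominator: 1 + e = 1 + 0.66 = 1.66
gamma = 9.81 * 3.267 / 1.66
gamma = 19.307 kN/m^3


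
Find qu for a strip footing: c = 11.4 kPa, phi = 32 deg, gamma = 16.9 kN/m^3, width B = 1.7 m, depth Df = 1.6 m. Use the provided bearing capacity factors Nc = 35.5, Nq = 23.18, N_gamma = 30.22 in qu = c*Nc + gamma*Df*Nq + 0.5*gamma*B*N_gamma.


Compute qu = c*Nc + gamma*Df*Nq + 0.5*gamma*B*N_gamma
Term 1: 11.4 * 35.5 = 404.7
Term 2: 16.9 * 1.6 * 23.18 = 626.7872
Term 3: 0.5 * 16.9 * 1.7 * 30.22 = 434.1103
qu = 404.7 + 626.7872 + 434.1103
qu = 1465.6 kPa


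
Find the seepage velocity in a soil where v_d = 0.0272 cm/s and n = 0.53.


Using v_s = v_d / n
v_s = 0.0272 / 0.53
v_s = 0.05132 cm/s


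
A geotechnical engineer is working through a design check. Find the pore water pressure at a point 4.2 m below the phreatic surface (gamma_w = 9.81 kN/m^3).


Result: 41.2 kPa

Derivation:
Using u = gamma_w * h_w
u = 9.81 * 4.2
u = 41.2 kPa


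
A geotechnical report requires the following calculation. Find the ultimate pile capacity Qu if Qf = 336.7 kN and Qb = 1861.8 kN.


Using Qu = Qf + Qb
Qu = 336.7 + 1861.8
Qu = 2198.5 kN


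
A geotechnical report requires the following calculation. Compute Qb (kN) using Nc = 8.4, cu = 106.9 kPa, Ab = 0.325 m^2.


Using Qb = Nc * cu * Ab
Qb = 8.4 * 106.9 * 0.325
Qb = 291.84 kN


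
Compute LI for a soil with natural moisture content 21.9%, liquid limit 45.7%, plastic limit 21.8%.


Result: 0.004

Derivation:
First compute the plasticity index:
PI = LL - PL = 45.7 - 21.8 = 23.9
Then compute the liquidity index:
LI = (w - PL) / PI
LI = (21.9 - 21.8) / 23.9
LI = 0.004


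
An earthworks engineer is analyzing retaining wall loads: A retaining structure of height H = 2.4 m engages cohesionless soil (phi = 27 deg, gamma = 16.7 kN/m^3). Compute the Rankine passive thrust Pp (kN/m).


Result: 128.08 kN/m

Derivation:
Compute passive earth pressure coefficient:
Kp = tan^2(45 + phi/2) = tan^2(58.5) = 2.66294
Compute passive force:
Pp = 0.5 * Kp * gamma * H^2
Pp = 0.5 * 2.66294 * 16.7 * 2.4^2
Pp = 128.08 kN/m


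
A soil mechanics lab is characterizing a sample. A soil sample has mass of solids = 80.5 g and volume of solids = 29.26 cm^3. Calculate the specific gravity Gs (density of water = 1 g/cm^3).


Using Gs = m_s / (V_s * rho_w)
Since rho_w = 1 g/cm^3:
Gs = 80.5 / 29.26
Gs = 2.751


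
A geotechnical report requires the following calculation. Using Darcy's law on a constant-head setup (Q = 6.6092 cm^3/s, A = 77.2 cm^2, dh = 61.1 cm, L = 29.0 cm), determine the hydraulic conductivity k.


Compute hydraulic gradient:
i = dh / L = 61.1 / 29.0 = 2.1069
Then apply Darcy's law:
k = Q / (A * i)
k = 6.6092 / (77.2 * 2.1069)
k = 6.6092 / 162.652
k = 0.040634 cm/s


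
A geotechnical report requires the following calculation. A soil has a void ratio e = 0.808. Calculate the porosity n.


Using the relation n = e / (1 + e)
n = 0.808 / (1 + 0.808)
n = 0.808 / 1.808
n = 0.4469


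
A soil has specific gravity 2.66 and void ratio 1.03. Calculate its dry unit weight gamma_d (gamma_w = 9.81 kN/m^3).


Result: 12.854 kN/m^3

Derivation:
Using gamma_d = Gs * gamma_w / (1 + e)
gamma_d = 2.66 * 9.81 / (1 + 1.03)
gamma_d = 2.66 * 9.81 / 2.03
gamma_d = 12.854 kN/m^3


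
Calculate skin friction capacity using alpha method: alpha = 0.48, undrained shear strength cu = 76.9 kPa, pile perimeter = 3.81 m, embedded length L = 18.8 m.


Result: 2643.93 kN

Derivation:
Using Qs = alpha * cu * perimeter * L
Qs = 0.48 * 76.9 * 3.81 * 18.8
Qs = 2643.93 kN


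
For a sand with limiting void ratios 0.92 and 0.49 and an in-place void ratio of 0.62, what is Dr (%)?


Using Dr = (e_max - e) / (e_max - e_min) * 100
e_max - e = 0.92 - 0.62 = 0.3
e_max - e_min = 0.92 - 0.49 = 0.43
Dr = 0.3 / 0.43 * 100
Dr = 69.77 %


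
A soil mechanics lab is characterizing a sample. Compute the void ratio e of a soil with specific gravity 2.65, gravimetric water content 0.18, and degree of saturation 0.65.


Result: 0.7338

Derivation:
Using the relation e = Gs * w / S
e = 2.65 * 0.18 / 0.65
e = 0.7338


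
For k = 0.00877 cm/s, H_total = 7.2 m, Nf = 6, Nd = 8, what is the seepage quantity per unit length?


Result: 0.0004736 m^3/s per m

Derivation:
Convert k to m/s for unit consistency with H:
k = 0.00877 cm/s = 0.00877 / 100 m/s = 8.77e-05 m/s
Using q = k * H * Nf / Nd
Nf / Nd = 6 / 8 = 0.75
q = 8.77e-05 * 7.2 * 0.75
q = 0.0004736 m^3/s per m


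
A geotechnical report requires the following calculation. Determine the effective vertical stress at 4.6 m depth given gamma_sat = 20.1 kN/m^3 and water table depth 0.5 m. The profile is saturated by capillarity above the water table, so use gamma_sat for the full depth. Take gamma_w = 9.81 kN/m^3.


Total stress = gamma_sat * depth
sigma = 20.1 * 4.6 = 92.46 kPa
Pore water pressure u = gamma_w * (depth - d_wt)
u = 9.81 * (4.6 - 0.5) = 40.221 kPa
Effective stress = sigma - u
sigma' = 92.46 - 40.221 = 52.24 kPa


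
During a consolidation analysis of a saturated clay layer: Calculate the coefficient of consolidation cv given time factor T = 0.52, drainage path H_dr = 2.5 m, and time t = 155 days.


Using cv = T * H_dr^2 / t
H_dr^2 = 2.5^2 = 6.25
cv = 0.52 * 6.25 / 155
cv = 0.02097 m^2/day


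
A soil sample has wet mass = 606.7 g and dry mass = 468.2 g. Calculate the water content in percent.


Using w = (m_wet - m_dry) / m_dry * 100
m_wet - m_dry = 606.7 - 468.2 = 138.5 g
w = 138.5 / 468.2 * 100
w = 29.58 %


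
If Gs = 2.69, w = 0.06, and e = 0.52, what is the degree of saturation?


Using S = Gs * w / e
S = 2.69 * 0.06 / 0.52
S = 0.3104


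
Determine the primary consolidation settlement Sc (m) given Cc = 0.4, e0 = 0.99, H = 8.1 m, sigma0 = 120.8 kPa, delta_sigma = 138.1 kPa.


Using Sc = Cc * H / (1 + e0) * log10((sigma0 + delta_sigma) / sigma0)
Stress ratio = (120.8 + 138.1) / 120.8 = 2.14321
log10(2.14321) = 0.331065
Cc * H / (1 + e0) = 0.4 * 8.1 / (1 + 0.99) = 1.62814
Sc = 1.62814 * 0.331065
Sc = 0.539 m


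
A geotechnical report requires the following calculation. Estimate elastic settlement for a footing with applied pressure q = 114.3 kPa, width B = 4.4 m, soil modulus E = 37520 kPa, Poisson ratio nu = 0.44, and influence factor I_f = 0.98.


Using Se = q * B * (1 - nu^2) * I_f / E
1 - nu^2 = 1 - 0.44^2 = 0.8064
Se = 114.3 * 4.4 * 0.8064 * 0.98 / 37520
Se = 0.010593 m
Convert to mm: Se = 0.010593 * 1000 = 10.593 mm


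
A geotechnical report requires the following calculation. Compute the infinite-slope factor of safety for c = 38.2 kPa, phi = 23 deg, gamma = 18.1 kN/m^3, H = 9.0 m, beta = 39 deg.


Result: 1.004

Derivation:
Using Fs = c / (gamma*H*sin(beta)*cos(beta)) + tan(phi)/tan(beta)
Cohesion contribution = 38.2 / (18.1*9.0*sin(39)*cos(39))
Cohesion contribution = 0.479477
Friction contribution = tan(23)/tan(39) = 0.524183
Fs = 0.479477 + 0.524183
Fs = 1.004


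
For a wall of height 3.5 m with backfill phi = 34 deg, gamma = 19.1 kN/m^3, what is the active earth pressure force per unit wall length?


Result: 33.07 kN/m

Derivation:
Compute active earth pressure coefficient:
Ka = tan^2(45 - phi/2) = tan^2(28.0) = 0.282715
Compute active force:
Pa = 0.5 * Ka * gamma * H^2
Pa = 0.5 * 0.282715 * 19.1 * 3.5^2
Pa = 33.07 kN/m


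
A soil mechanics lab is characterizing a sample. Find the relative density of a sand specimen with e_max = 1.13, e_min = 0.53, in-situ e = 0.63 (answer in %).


Using Dr = (e_max - e) / (e_max - e_min) * 100
e_max - e = 1.13 - 0.63 = 0.5
e_max - e_min = 1.13 - 0.53 = 0.6
Dr = 0.5 / 0.6 * 100
Dr = 83.33 %


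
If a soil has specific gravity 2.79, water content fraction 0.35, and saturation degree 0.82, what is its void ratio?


Using the relation e = Gs * w / S
e = 2.79 * 0.35 / 0.82
e = 1.1909


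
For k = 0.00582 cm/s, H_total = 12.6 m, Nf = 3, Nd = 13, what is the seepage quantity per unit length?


Convert k to m/s for unit consistency with H:
k = 0.00582 cm/s = 0.00582 / 100 m/s = 5.82e-05 m/s
Using q = k * H * Nf / Nd
Nf / Nd = 3 / 13 = 0.2308
q = 5.82e-05 * 12.6 * 0.2308
q = 0.0001692 m^3/s per m


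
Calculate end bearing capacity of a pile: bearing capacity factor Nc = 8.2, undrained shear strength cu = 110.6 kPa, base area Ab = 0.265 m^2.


Result: 240.33 kN

Derivation:
Using Qb = Nc * cu * Ab
Qb = 8.2 * 110.6 * 0.265
Qb = 240.33 kN


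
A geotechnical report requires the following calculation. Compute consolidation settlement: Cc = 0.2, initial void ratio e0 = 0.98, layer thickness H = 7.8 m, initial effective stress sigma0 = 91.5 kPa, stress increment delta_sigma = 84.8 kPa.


Using Sc = Cc * H / (1 + e0) * log10((sigma0 + delta_sigma) / sigma0)
Stress ratio = (91.5 + 84.8) / 91.5 = 1.92678
log10(1.92678) = 0.284831
Cc * H / (1 + e0) = 0.2 * 7.8 / (1 + 0.98) = 0.787879
Sc = 0.787879 * 0.284831
Sc = 0.2244 m


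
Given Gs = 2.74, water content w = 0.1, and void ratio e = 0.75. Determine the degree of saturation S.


Using S = Gs * w / e
S = 2.74 * 0.1 / 0.75
S = 0.3653


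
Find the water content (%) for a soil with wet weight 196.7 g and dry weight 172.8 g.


Result: 13.83 %

Derivation:
Using w = (m_wet - m_dry) / m_dry * 100
m_wet - m_dry = 196.7 - 172.8 = 23.9 g
w = 23.9 / 172.8 * 100
w = 13.83 %


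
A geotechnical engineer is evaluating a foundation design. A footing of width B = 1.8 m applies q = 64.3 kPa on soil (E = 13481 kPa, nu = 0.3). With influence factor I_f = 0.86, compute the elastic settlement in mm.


Result: 6.719 mm

Derivation:
Using Se = q * B * (1 - nu^2) * I_f / E
1 - nu^2 = 1 - 0.3^2 = 0.91
Se = 64.3 * 1.8 * 0.91 * 0.86 / 13481
Se = 0.006719 m
Convert to mm: Se = 0.006719 * 1000 = 6.719 mm


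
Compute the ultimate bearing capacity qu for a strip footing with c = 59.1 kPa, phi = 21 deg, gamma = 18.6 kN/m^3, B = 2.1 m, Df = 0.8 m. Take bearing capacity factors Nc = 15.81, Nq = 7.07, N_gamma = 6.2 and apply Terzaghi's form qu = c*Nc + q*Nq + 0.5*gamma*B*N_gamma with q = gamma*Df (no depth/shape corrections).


Result: 1160.66 kPa

Derivation:
Compute qu = c*Nc + gamma*Df*Nq + 0.5*gamma*B*N_gamma
Term 1: 59.1 * 15.81 = 934.371
Term 2: 18.6 * 0.8 * 7.07 = 105.2016
Term 3: 0.5 * 18.6 * 2.1 * 6.2 = 121.086
qu = 934.371 + 105.2016 + 121.086
qu = 1160.66 kPa


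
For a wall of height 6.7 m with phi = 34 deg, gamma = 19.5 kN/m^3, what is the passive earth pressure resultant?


Compute passive earth pressure coefficient:
Kp = tan^2(45 + phi/2) = tan^2(62.0) = 3.537132
Compute passive force:
Pp = 0.5 * Kp * gamma * H^2
Pp = 0.5 * 3.537132 * 19.5 * 6.7^2
Pp = 1548.12 kN/m


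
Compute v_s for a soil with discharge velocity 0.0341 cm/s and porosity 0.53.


Using v_s = v_d / n
v_s = 0.0341 / 0.53
v_s = 0.06434 cm/s


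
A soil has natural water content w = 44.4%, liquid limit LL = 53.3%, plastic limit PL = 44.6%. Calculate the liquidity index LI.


First compute the plasticity index:
PI = LL - PL = 53.3 - 44.6 = 8.7
Then compute the liquidity index:
LI = (w - PL) / PI
LI = (44.4 - 44.6) / 8.7
LI = -0.023


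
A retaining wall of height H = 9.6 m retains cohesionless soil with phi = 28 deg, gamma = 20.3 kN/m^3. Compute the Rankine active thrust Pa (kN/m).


Compute active earth pressure coefficient:
Ka = tan^2(45 - phi/2) = tan^2(31.0) = 0.361033
Compute active force:
Pa = 0.5 * Ka * gamma * H^2
Pa = 0.5 * 0.361033 * 20.3 * 9.6^2
Pa = 337.72 kN/m


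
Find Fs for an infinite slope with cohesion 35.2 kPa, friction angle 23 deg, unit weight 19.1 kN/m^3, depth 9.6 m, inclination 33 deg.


Using Fs = c / (gamma*H*sin(beta)*cos(beta)) + tan(phi)/tan(beta)
Cohesion contribution = 35.2 / (19.1*9.6*sin(33)*cos(33))
Cohesion contribution = 0.420279
Friction contribution = tan(23)/tan(33) = 0.653634
Fs = 0.420279 + 0.653634
Fs = 1.074


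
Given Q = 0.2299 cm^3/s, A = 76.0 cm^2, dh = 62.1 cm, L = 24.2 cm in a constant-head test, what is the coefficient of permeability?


Compute hydraulic gradient:
i = dh / L = 62.1 / 24.2 = 2.56612
Then apply Darcy's law:
k = Q / (A * i)
k = 0.2299 / (76.0 * 2.56612)
k = 0.2299 / 195.025
k = 0.001179 cm/s


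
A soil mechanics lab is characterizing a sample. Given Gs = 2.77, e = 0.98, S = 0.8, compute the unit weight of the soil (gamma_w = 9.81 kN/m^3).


Result: 17.608 kN/m^3

Derivation:
Using gamma = gamma_w * (Gs + S*e) / (1 + e)
Numerator: Gs + S*e = 2.77 + 0.8*0.98 = 3.554
Denominator: 1 + e = 1 + 0.98 = 1.98
gamma = 9.81 * 3.554 / 1.98
gamma = 17.608 kN/m^3


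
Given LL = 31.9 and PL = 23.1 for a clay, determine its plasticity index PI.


Result: 8.8

Derivation:
Using PI = LL - PL
PI = 31.9 - 23.1
PI = 8.8


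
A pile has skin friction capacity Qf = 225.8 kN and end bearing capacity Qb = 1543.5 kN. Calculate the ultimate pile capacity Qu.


Using Qu = Qf + Qb
Qu = 225.8 + 1543.5
Qu = 1769.3 kN


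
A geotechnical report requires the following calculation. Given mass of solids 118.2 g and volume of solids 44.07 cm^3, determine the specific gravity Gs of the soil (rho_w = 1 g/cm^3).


Using Gs = m_s / (V_s * rho_w)
Since rho_w = 1 g/cm^3:
Gs = 118.2 / 44.07
Gs = 2.682


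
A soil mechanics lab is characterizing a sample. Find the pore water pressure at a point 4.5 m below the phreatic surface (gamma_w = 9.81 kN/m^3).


Using u = gamma_w * h_w
u = 9.81 * 4.5
u = 44.15 kPa


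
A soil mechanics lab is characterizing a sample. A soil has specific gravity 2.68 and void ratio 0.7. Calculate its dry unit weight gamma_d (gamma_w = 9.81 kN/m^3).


Using gamma_d = Gs * gamma_w / (1 + e)
gamma_d = 2.68 * 9.81 / (1 + 0.7)
gamma_d = 2.68 * 9.81 / 1.7
gamma_d = 15.465 kN/m^3


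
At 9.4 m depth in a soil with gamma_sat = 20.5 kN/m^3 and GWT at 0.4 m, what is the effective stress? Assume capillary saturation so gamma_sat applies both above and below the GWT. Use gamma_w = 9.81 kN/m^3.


Result: 104.41 kPa

Derivation:
Total stress = gamma_sat * depth
sigma = 20.5 * 9.4 = 192.7 kPa
Pore water pressure u = gamma_w * (depth - d_wt)
u = 9.81 * (9.4 - 0.4) = 88.29 kPa
Effective stress = sigma - u
sigma' = 192.7 - 88.29 = 104.41 kPa


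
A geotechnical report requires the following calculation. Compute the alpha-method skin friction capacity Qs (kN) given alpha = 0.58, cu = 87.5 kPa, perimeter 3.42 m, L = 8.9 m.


Using Qs = alpha * cu * perimeter * L
Qs = 0.58 * 87.5 * 3.42 * 8.9
Qs = 1544.73 kN


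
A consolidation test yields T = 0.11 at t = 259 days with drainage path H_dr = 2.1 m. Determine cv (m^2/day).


Result: 0.00187 m^2/day

Derivation:
Using cv = T * H_dr^2 / t
H_dr^2 = 2.1^2 = 4.41
cv = 0.11 * 4.41 / 259
cv = 0.00187 m^2/day


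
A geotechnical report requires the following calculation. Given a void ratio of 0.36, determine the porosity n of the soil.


Using the relation n = e / (1 + e)
n = 0.36 / (1 + 0.36)
n = 0.36 / 1.36
n = 0.2647


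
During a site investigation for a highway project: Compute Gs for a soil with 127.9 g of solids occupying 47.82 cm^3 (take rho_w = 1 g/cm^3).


Using Gs = m_s / (V_s * rho_w)
Since rho_w = 1 g/cm^3:
Gs = 127.9 / 47.82
Gs = 2.675


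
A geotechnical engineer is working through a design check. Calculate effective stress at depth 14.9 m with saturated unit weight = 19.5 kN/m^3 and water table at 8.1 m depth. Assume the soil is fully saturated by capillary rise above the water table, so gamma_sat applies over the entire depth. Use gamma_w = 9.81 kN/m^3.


Total stress = gamma_sat * depth
sigma = 19.5 * 14.9 = 290.55 kPa
Pore water pressure u = gamma_w * (depth - d_wt)
u = 9.81 * (14.9 - 8.1) = 66.708 kPa
Effective stress = sigma - u
sigma' = 290.55 - 66.708 = 223.84 kPa


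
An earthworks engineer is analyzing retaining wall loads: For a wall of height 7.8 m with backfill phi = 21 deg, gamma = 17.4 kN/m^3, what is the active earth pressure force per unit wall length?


Result: 250.02 kN/m

Derivation:
Compute active earth pressure coefficient:
Ka = tan^2(45 - phi/2) = tan^2(34.5) = 0.472355
Compute active force:
Pa = 0.5 * Ka * gamma * H^2
Pa = 0.5 * 0.472355 * 17.4 * 7.8^2
Pa = 250.02 kN/m


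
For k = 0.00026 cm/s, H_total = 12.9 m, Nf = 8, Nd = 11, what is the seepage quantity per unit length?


Convert k to m/s for unit consistency with H:
k = 0.00026 cm/s = 0.00026 / 100 m/s = 2.6e-06 m/s
Using q = k * H * Nf / Nd
Nf / Nd = 8 / 11 = 0.7273
q = 2.6e-06 * 12.9 * 0.7273
q = 2.439e-05 m^3/s per m


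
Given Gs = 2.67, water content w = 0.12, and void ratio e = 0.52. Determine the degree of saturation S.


Using S = Gs * w / e
S = 2.67 * 0.12 / 0.52
S = 0.6162


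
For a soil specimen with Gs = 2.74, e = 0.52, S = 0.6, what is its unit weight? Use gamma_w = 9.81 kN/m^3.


Result: 19.697 kN/m^3

Derivation:
Using gamma = gamma_w * (Gs + S*e) / (1 + e)
Numerator: Gs + S*e = 2.74 + 0.6*0.52 = 3.052
Denominator: 1 + e = 1 + 0.52 = 1.52
gamma = 9.81 * 3.052 / 1.52
gamma = 19.697 kN/m^3


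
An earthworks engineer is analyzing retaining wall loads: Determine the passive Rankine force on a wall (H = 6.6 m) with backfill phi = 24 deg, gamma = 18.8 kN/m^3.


Result: 970.91 kN/m

Derivation:
Compute passive earth pressure coefficient:
Kp = tan^2(45 + phi/2) = tan^2(57.0) = 2.371184
Compute passive force:
Pp = 0.5 * Kp * gamma * H^2
Pp = 0.5 * 2.371184 * 18.8 * 6.6^2
Pp = 970.91 kN/m


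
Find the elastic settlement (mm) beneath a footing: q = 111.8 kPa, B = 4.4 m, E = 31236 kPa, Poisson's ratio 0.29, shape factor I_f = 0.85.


Result: 12.26 mm

Derivation:
Using Se = q * B * (1 - nu^2) * I_f / E
1 - nu^2 = 1 - 0.29^2 = 0.9159
Se = 111.8 * 4.4 * 0.9159 * 0.85 / 31236
Se = 0.012260 m
Convert to mm: Se = 0.012260 * 1000 = 12.26 mm


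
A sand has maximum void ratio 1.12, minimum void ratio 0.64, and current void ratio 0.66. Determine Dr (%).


Result: 95.83 %

Derivation:
Using Dr = (e_max - e) / (e_max - e_min) * 100
e_max - e = 1.12 - 0.66 = 0.46
e_max - e_min = 1.12 - 0.64 = 0.48
Dr = 0.46 / 0.48 * 100
Dr = 95.83 %


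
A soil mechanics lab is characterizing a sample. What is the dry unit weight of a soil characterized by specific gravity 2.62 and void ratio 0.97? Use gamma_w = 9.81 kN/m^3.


Result: 13.047 kN/m^3

Derivation:
Using gamma_d = Gs * gamma_w / (1 + e)
gamma_d = 2.62 * 9.81 / (1 + 0.97)
gamma_d = 2.62 * 9.81 / 1.97
gamma_d = 13.047 kN/m^3


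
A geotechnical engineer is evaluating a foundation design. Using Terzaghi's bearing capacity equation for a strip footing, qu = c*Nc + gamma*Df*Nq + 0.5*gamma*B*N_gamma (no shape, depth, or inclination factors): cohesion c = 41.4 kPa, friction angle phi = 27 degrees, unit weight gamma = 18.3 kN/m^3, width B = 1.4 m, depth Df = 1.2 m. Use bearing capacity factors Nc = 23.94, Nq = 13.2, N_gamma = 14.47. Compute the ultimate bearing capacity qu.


Result: 1466.35 kPa

Derivation:
Compute qu = c*Nc + gamma*Df*Nq + 0.5*gamma*B*N_gamma
Term 1: 41.4 * 23.94 = 991.116
Term 2: 18.3 * 1.2 * 13.2 = 289.872
Term 3: 0.5 * 18.3 * 1.4 * 14.47 = 185.3607
qu = 991.116 + 289.872 + 185.3607
qu = 1466.35 kPa


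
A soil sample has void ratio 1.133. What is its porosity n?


Using the relation n = e / (1 + e)
n = 1.133 / (1 + 1.133)
n = 1.133 / 2.133
n = 0.5312


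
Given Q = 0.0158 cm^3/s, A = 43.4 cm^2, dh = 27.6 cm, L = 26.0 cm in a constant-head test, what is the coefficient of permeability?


Compute hydraulic gradient:
i = dh / L = 27.6 / 26.0 = 1.06154
Then apply Darcy's law:
k = Q / (A * i)
k = 0.0158 / (43.4 * 1.06154)
k = 0.0158 / 46.0708
k = 0.000343 cm/s


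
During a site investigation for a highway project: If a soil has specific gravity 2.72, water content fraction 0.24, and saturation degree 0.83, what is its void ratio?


Result: 0.7865

Derivation:
Using the relation e = Gs * w / S
e = 2.72 * 0.24 / 0.83
e = 0.7865


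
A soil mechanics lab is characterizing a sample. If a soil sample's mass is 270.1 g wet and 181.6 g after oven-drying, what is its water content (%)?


Using w = (m_wet - m_dry) / m_dry * 100
m_wet - m_dry = 270.1 - 181.6 = 88.5 g
w = 88.5 / 181.6 * 100
w = 48.73 %


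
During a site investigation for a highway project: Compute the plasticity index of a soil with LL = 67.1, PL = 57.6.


Using PI = LL - PL
PI = 67.1 - 57.6
PI = 9.5


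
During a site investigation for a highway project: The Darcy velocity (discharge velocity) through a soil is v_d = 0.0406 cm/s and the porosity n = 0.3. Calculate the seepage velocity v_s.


Using v_s = v_d / n
v_s = 0.0406 / 0.3
v_s = 0.13533 cm/s


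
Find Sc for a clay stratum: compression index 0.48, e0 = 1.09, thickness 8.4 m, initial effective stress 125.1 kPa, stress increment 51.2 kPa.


Using Sc = Cc * H / (1 + e0) * log10((sigma0 + delta_sigma) / sigma0)
Stress ratio = (125.1 + 51.2) / 125.1 = 1.40927
log10(1.40927) = 0.148995
Cc * H / (1 + e0) = 0.48 * 8.4 / (1 + 1.09) = 1.92919
Sc = 1.92919 * 0.148995
Sc = 0.2874 m


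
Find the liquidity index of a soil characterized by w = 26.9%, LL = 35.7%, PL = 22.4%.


First compute the plasticity index:
PI = LL - PL = 35.7 - 22.4 = 13.3
Then compute the liquidity index:
LI = (w - PL) / PI
LI = (26.9 - 22.4) / 13.3
LI = 0.338


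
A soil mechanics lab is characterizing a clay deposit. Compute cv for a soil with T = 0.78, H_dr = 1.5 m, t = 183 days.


Using cv = T * H_dr^2 / t
H_dr^2 = 1.5^2 = 2.25
cv = 0.78 * 2.25 / 183
cv = 0.00959 m^2/day


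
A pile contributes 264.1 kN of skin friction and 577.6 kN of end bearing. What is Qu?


Using Qu = Qf + Qb
Qu = 264.1 + 577.6
Qu = 841.7 kN


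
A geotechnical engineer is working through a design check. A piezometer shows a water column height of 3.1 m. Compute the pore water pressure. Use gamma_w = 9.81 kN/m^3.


Using u = gamma_w * h_w
u = 9.81 * 3.1
u = 30.41 kPa


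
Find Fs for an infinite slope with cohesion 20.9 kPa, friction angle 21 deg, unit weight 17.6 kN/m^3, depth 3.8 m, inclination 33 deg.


Result: 1.275

Derivation:
Using Fs = c / (gamma*H*sin(beta)*cos(beta)) + tan(phi)/tan(beta)
Cohesion contribution = 20.9 / (17.6*3.8*sin(33)*cos(33))
Cohesion contribution = 0.684148
Friction contribution = tan(21)/tan(33) = 0.591099
Fs = 0.684148 + 0.591099
Fs = 1.275


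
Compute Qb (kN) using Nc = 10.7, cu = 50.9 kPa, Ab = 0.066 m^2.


Using Qb = Nc * cu * Ab
Qb = 10.7 * 50.9 * 0.066
Qb = 35.95 kN


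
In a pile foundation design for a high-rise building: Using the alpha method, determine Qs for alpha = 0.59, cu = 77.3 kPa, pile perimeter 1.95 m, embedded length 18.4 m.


Result: 1636.38 kN

Derivation:
Using Qs = alpha * cu * perimeter * L
Qs = 0.59 * 77.3 * 1.95 * 18.4
Qs = 1636.38 kN


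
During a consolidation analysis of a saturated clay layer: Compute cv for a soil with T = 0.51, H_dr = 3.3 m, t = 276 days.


Using cv = T * H_dr^2 / t
H_dr^2 = 3.3^2 = 10.89
cv = 0.51 * 10.89 / 276
cv = 0.02012 m^2/day


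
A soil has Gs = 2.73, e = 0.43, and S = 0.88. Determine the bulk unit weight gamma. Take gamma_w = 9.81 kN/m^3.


Using gamma = gamma_w * (Gs + S*e) / (1 + e)
Numerator: Gs + S*e = 2.73 + 0.88*0.43 = 3.1084
Denominator: 1 + e = 1 + 0.43 = 1.43
gamma = 9.81 * 3.1084 / 1.43
gamma = 21.324 kN/m^3


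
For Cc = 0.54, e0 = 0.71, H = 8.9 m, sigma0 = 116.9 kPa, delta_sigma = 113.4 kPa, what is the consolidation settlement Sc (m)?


Result: 0.8276 m

Derivation:
Using Sc = Cc * H / (1 + e0) * log10((sigma0 + delta_sigma) / sigma0)
Stress ratio = (116.9 + 113.4) / 116.9 = 1.97006
log10(1.97006) = 0.294479
Cc * H / (1 + e0) = 0.54 * 8.9 / (1 + 0.71) = 2.81053
Sc = 2.81053 * 0.294479
Sc = 0.8276 m


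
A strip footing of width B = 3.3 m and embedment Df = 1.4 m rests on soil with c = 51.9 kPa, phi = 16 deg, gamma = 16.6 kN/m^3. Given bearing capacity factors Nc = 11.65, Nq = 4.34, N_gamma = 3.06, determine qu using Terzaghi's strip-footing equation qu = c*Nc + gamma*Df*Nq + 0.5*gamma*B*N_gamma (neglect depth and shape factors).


Compute qu = c*Nc + gamma*Df*Nq + 0.5*gamma*B*N_gamma
Term 1: 51.9 * 11.65 = 604.635
Term 2: 16.6 * 1.4 * 4.34 = 100.8616
Term 3: 0.5 * 16.6 * 3.3 * 3.06 = 83.8134
qu = 604.635 + 100.8616 + 83.8134
qu = 789.31 kPa


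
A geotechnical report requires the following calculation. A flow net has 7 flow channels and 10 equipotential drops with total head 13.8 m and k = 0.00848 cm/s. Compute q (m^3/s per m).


Convert k to m/s for unit consistency with H:
k = 0.00848 cm/s = 0.00848 / 100 m/s = 8.48e-05 m/s
Using q = k * H * Nf / Nd
Nf / Nd = 7 / 10 = 0.7
q = 8.48e-05 * 13.8 * 0.7
q = 0.0008192 m^3/s per m


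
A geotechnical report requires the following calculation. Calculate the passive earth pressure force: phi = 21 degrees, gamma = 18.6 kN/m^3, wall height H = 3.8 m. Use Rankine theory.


Compute passive earth pressure coefficient:
Kp = tan^2(45 + phi/2) = tan^2(55.5) = 2.117051
Compute passive force:
Pp = 0.5 * Kp * gamma * H^2
Pp = 0.5 * 2.117051 * 18.6 * 3.8^2
Pp = 284.3 kN/m


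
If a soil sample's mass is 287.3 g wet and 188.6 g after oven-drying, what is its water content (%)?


Result: 52.33 %

Derivation:
Using w = (m_wet - m_dry) / m_dry * 100
m_wet - m_dry = 287.3 - 188.6 = 98.7 g
w = 98.7 / 188.6 * 100
w = 52.33 %


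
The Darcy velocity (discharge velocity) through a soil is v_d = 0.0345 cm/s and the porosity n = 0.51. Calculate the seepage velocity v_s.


Using v_s = v_d / n
v_s = 0.0345 / 0.51
v_s = 0.06765 cm/s


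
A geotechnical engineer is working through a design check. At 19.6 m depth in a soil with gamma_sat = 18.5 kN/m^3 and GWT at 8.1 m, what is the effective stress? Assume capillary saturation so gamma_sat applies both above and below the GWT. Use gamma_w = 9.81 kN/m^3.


Total stress = gamma_sat * depth
sigma = 18.5 * 19.6 = 362.6 kPa
Pore water pressure u = gamma_w * (depth - d_wt)
u = 9.81 * (19.6 - 8.1) = 112.815 kPa
Effective stress = sigma - u
sigma' = 362.6 - 112.815 = 249.79 kPa


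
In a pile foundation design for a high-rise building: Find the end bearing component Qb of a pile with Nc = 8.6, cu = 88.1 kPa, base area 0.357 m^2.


Result: 270.48 kN

Derivation:
Using Qb = Nc * cu * Ab
Qb = 8.6 * 88.1 * 0.357
Qb = 270.48 kN


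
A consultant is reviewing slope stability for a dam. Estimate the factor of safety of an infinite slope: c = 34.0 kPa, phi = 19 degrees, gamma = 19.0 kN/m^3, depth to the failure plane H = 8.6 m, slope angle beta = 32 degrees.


Using Fs = c / (gamma*H*sin(beta)*cos(beta)) + tan(phi)/tan(beta)
Cohesion contribution = 34.0 / (19.0*8.6*sin(32)*cos(32))
Cohesion contribution = 0.463017
Friction contribution = tan(19)/tan(32) = 0.551039
Fs = 0.463017 + 0.551039
Fs = 1.014


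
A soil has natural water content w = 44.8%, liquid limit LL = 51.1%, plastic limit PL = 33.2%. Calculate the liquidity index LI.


Result: 0.648

Derivation:
First compute the plasticity index:
PI = LL - PL = 51.1 - 33.2 = 17.9
Then compute the liquidity index:
LI = (w - PL) / PI
LI = (44.8 - 33.2) / 17.9
LI = 0.648


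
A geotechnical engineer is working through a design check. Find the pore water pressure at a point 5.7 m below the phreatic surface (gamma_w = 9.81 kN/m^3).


Using u = gamma_w * h_w
u = 9.81 * 5.7
u = 55.92 kPa


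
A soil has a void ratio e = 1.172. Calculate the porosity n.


Using the relation n = e / (1 + e)
n = 1.172 / (1 + 1.172)
n = 1.172 / 2.172
n = 0.5396


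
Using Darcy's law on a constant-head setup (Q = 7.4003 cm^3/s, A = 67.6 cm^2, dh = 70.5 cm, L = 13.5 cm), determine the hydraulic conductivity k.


Compute hydraulic gradient:
i = dh / L = 70.5 / 13.5 = 5.22222
Then apply Darcy's law:
k = Q / (A * i)
k = 7.4003 / (67.6 * 5.22222)
k = 7.4003 / 353.022
k = 0.020963 cm/s


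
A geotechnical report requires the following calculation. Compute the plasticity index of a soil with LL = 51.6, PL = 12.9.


Using PI = LL - PL
PI = 51.6 - 12.9
PI = 38.7


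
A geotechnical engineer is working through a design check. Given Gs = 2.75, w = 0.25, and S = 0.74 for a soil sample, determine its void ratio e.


Using the relation e = Gs * w / S
e = 2.75 * 0.25 / 0.74
e = 0.9291


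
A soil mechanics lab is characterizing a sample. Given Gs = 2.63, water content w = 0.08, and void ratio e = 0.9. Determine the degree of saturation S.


Result: 0.2338

Derivation:
Using S = Gs * w / e
S = 2.63 * 0.08 / 0.9
S = 0.2338


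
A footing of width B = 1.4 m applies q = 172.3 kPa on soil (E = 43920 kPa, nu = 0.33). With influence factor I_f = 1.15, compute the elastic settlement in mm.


Using Se = q * B * (1 - nu^2) * I_f / E
1 - nu^2 = 1 - 0.33^2 = 0.8911
Se = 172.3 * 1.4 * 0.8911 * 1.15 / 43920
Se = 0.005628 m
Convert to mm: Se = 0.005628 * 1000 = 5.628 mm


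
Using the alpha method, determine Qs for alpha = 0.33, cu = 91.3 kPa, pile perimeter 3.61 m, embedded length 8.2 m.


Using Qs = alpha * cu * perimeter * L
Qs = 0.33 * 91.3 * 3.61 * 8.2
Qs = 891.88 kN


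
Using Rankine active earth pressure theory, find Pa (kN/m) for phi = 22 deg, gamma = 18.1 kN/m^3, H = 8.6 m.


Compute active earth pressure coefficient:
Ka = tan^2(45 - phi/2) = tan^2(34.0) = 0.454962
Compute active force:
Pa = 0.5 * Ka * gamma * H^2
Pa = 0.5 * 0.454962 * 18.1 * 8.6^2
Pa = 304.52 kN/m


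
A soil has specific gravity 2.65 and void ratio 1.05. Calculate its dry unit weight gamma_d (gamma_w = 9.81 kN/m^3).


Using gamma_d = Gs * gamma_w / (1 + e)
gamma_d = 2.65 * 9.81 / (1 + 1.05)
gamma_d = 2.65 * 9.81 / 2.05
gamma_d = 12.681 kN/m^3


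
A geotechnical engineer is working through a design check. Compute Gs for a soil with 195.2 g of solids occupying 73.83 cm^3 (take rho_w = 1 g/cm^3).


Using Gs = m_s / (V_s * rho_w)
Since rho_w = 1 g/cm^3:
Gs = 195.2 / 73.83
Gs = 2.644


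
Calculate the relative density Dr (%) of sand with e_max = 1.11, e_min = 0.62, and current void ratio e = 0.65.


Using Dr = (e_max - e) / (e_max - e_min) * 100
e_max - e = 1.11 - 0.65 = 0.46
e_max - e_min = 1.11 - 0.62 = 0.49
Dr = 0.46 / 0.49 * 100
Dr = 93.88 %


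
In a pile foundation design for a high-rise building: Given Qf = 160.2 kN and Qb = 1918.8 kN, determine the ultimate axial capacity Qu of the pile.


Result: 2079.0 kN

Derivation:
Using Qu = Qf + Qb
Qu = 160.2 + 1918.8
Qu = 2079.0 kN


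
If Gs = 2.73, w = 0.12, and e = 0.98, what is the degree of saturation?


Result: 0.3343

Derivation:
Using S = Gs * w / e
S = 2.73 * 0.12 / 0.98
S = 0.3343


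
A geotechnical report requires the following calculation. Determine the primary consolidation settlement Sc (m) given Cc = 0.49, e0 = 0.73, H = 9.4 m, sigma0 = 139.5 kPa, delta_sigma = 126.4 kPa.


Using Sc = Cc * H / (1 + e0) * log10((sigma0 + delta_sigma) / sigma0)
Stress ratio = (139.5 + 126.4) / 139.5 = 1.90609
log10(1.90609) = 0.280144
Cc * H / (1 + e0) = 0.49 * 9.4 / (1 + 0.73) = 2.66243
Sc = 2.66243 * 0.280144
Sc = 0.7459 m


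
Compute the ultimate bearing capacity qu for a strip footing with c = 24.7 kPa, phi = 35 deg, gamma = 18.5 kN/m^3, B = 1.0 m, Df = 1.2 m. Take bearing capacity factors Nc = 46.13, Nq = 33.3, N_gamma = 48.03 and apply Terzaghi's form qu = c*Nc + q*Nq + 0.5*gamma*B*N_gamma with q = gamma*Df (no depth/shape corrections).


Result: 2322.95 kPa

Derivation:
Compute qu = c*Nc + gamma*Df*Nq + 0.5*gamma*B*N_gamma
Term 1: 24.7 * 46.13 = 1139.411
Term 2: 18.5 * 1.2 * 33.3 = 739.26
Term 3: 0.5 * 18.5 * 1.0 * 48.03 = 444.2775
qu = 1139.411 + 739.26 + 444.2775
qu = 2322.95 kPa


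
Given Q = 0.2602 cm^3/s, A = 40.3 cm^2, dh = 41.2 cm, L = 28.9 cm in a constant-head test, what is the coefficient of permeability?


Compute hydraulic gradient:
i = dh / L = 41.2 / 28.9 = 1.42561
Then apply Darcy's law:
k = Q / (A * i)
k = 0.2602 / (40.3 * 1.42561)
k = 0.2602 / 57.4519
k = 0.004529 cm/s


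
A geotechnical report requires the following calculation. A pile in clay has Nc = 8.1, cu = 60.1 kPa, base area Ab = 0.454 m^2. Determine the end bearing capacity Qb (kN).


Using Qb = Nc * cu * Ab
Qb = 8.1 * 60.1 * 0.454
Qb = 221.01 kN


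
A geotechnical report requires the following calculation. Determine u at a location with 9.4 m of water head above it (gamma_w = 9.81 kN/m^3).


Using u = gamma_w * h_w
u = 9.81 * 9.4
u = 92.21 kPa


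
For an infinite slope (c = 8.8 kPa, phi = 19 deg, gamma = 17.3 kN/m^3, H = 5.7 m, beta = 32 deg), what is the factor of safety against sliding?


Using Fs = c / (gamma*H*sin(beta)*cos(beta)) + tan(phi)/tan(beta)
Cohesion contribution = 8.8 / (17.3*5.7*sin(32)*cos(32))
Cohesion contribution = 0.198578
Friction contribution = tan(19)/tan(32) = 0.551039
Fs = 0.198578 + 0.551039
Fs = 0.75


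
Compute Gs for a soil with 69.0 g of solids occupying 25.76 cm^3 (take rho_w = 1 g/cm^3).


Using Gs = m_s / (V_s * rho_w)
Since rho_w = 1 g/cm^3:
Gs = 69.0 / 25.76
Gs = 2.679


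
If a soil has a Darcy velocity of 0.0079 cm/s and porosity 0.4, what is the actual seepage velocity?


Using v_s = v_d / n
v_s = 0.0079 / 0.4
v_s = 0.01975 cm/s


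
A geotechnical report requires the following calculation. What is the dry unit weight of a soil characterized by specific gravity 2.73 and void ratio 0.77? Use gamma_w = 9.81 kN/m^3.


Using gamma_d = Gs * gamma_w / (1 + e)
gamma_d = 2.73 * 9.81 / (1 + 0.77)
gamma_d = 2.73 * 9.81 / 1.77
gamma_d = 15.131 kN/m^3


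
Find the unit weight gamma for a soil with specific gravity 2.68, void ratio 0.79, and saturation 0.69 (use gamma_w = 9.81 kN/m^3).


Using gamma = gamma_w * (Gs + S*e) / (1 + e)
Numerator: Gs + S*e = 2.68 + 0.69*0.79 = 3.2251
Denominator: 1 + e = 1 + 0.79 = 1.79
gamma = 9.81 * 3.2251 / 1.79
gamma = 17.675 kN/m^3


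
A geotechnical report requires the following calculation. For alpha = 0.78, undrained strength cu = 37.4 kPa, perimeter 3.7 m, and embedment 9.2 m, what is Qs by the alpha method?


Using Qs = alpha * cu * perimeter * L
Qs = 0.78 * 37.4 * 3.7 * 9.2
Qs = 993.01 kN


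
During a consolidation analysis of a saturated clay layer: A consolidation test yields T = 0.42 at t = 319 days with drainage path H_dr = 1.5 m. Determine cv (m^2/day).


Result: 0.00296 m^2/day

Derivation:
Using cv = T * H_dr^2 / t
H_dr^2 = 1.5^2 = 2.25
cv = 0.42 * 2.25 / 319
cv = 0.00296 m^2/day


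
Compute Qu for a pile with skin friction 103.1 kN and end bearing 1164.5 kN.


Using Qu = Qf + Qb
Qu = 103.1 + 1164.5
Qu = 1267.6 kN


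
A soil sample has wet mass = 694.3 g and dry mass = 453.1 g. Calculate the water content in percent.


Using w = (m_wet - m_dry) / m_dry * 100
m_wet - m_dry = 694.3 - 453.1 = 241.2 g
w = 241.2 / 453.1 * 100
w = 53.23 %


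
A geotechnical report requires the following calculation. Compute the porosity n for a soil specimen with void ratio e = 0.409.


Using the relation n = e / (1 + e)
n = 0.409 / (1 + 0.409)
n = 0.409 / 1.409
n = 0.2903


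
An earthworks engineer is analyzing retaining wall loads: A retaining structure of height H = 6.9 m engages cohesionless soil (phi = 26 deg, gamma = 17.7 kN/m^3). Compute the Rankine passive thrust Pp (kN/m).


Compute passive earth pressure coefficient:
Kp = tan^2(45 + phi/2) = tan^2(58.0) = 2.561071
Compute passive force:
Pp = 0.5 * Kp * gamma * H^2
Pp = 0.5 * 2.561071 * 17.7 * 6.9^2
Pp = 1079.1 kN/m


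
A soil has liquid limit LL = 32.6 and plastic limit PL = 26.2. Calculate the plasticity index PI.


Result: 6.4

Derivation:
Using PI = LL - PL
PI = 32.6 - 26.2
PI = 6.4


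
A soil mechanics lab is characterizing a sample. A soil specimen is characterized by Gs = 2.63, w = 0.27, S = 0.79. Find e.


Using the relation e = Gs * w / S
e = 2.63 * 0.27 / 0.79
e = 0.8989


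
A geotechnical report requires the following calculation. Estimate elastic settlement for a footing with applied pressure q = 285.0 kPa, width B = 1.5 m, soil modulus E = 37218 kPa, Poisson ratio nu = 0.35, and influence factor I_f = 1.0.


Result: 10.079 mm

Derivation:
Using Se = q * B * (1 - nu^2) * I_f / E
1 - nu^2 = 1 - 0.35^2 = 0.8775
Se = 285.0 * 1.5 * 0.8775 * 1.0 / 37218
Se = 0.010079 m
Convert to mm: Se = 0.010079 * 1000 = 10.079 mm


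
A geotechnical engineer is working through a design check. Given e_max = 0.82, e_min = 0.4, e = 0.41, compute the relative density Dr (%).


Using Dr = (e_max - e) / (e_max - e_min) * 100
e_max - e = 0.82 - 0.41 = 0.41
e_max - e_min = 0.82 - 0.4 = 0.42
Dr = 0.41 / 0.42 * 100
Dr = 97.62 %


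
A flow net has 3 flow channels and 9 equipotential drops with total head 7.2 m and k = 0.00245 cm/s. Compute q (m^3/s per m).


Convert k to m/s for unit consistency with H:
k = 0.00245 cm/s = 0.00245 / 100 m/s = 2.45e-05 m/s
Using q = k * H * Nf / Nd
Nf / Nd = 3 / 9 = 0.3333
q = 2.45e-05 * 7.2 * 0.3333
q = 5.88e-05 m^3/s per m


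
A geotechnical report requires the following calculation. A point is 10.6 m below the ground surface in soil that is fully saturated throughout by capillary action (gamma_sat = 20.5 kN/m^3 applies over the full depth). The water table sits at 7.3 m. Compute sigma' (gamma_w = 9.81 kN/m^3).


Total stress = gamma_sat * depth
sigma = 20.5 * 10.6 = 217.3 kPa
Pore water pressure u = gamma_w * (depth - d_wt)
u = 9.81 * (10.6 - 7.3) = 32.373 kPa
Effective stress = sigma - u
sigma' = 217.3 - 32.373 = 184.93 kPa
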